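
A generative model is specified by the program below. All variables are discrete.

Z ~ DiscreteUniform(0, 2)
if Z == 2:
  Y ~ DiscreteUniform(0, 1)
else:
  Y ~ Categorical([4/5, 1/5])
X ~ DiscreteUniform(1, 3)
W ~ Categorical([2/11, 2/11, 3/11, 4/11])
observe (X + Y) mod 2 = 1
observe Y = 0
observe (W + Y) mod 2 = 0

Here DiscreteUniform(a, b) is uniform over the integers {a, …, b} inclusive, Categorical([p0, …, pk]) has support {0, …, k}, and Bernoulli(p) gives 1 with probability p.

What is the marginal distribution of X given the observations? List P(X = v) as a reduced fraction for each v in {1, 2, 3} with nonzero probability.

P(X=1) = 1/2, P(X=3) = 1/2

Enumerate traces; 12 have nonzero weight after conditioning:
  (Z=0, Y=0, X=1, W=0) weight 8/495
  (Z=0, Y=0, X=1, W=2) weight 4/165
  (Z=0, Y=0, X=3, W=0) weight 8/495
  (Z=0, Y=0, X=3, W=2) weight 4/165
  (Z=1, Y=0, X=1, W=0) weight 8/495
  (Z=1, Y=0, X=1, W=2) weight 4/165
  (Z=1, Y=0, X=3, W=0) weight 8/495
  (Z=1, Y=0, X=3, W=2) weight 4/165
  … 4 more
Group by X:
  weight(X=1) = 7/66
  weight(X=3) = 7/66
Total weight = 7/66 + 7/66 = 7/33
P(X=1 | obs) = 7/66 / 7/33 = 1/2
P(X=3 | obs) = 7/66 / 7/33 = 1/2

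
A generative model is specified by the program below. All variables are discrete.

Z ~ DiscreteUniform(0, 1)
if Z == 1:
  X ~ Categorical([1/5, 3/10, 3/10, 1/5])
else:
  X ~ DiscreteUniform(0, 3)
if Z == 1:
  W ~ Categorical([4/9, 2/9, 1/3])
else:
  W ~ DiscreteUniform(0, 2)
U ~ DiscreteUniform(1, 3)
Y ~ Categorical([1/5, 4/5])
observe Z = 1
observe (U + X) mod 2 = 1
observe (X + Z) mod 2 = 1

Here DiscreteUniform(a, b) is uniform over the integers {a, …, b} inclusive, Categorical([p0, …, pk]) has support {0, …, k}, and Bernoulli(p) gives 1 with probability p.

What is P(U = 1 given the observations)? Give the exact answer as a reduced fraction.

P(U = 1 | obs) = 1/2

Enumerate traces; 24 have nonzero weight after conditioning:
  (Z=1, X=0, W=0, U=1, Y=0) weight 2/675
  (Z=1, X=0, W=0, U=1, Y=1) weight 8/675
  (Z=1, X=0, W=0, U=3, Y=0) weight 2/675
  (Z=1, X=0, W=0, U=3, Y=1) weight 8/675
  (Z=1, X=0, W=1, U=1, Y=0) weight 1/675
  (Z=1, X=0, W=1, U=1, Y=1) weight 4/675
  (Z=1, X=0, W=1, U=3, Y=0) weight 1/675
  (Z=1, X=0, W=1, U=3, Y=1) weight 4/675
  … 16 more
Group by U:
  weight(U=1) = 1/12
  weight(U=3) = 1/12
Total weight = 1/12 + 1/12 = 1/6
P(U=1 | obs) = 1/12 / 1/6 = 1/2
P(U=3 | obs) = 1/12 / 1/6 = 1/2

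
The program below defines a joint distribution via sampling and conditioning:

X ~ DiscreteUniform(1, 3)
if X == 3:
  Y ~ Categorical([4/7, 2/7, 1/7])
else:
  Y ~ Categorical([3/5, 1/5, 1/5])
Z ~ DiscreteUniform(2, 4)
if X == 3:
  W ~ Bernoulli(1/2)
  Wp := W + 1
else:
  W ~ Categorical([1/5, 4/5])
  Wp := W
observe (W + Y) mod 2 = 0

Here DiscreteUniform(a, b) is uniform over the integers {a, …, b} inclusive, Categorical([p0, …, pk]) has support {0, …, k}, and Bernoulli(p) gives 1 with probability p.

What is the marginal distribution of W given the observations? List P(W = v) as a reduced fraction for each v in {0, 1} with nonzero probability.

P(W=0) = 79/133, P(W=1) = 54/133

Enumerate traces; 27 have nonzero weight after conditioning:
  (X=1, Y=0, Z=2, W=0) weight 1/75
  (X=1, Y=0, Z=3, W=0) weight 1/75
  (X=1, Y=0, Z=4, W=0) weight 1/75
  (X=1, Y=1, Z=2, W=1) weight 4/225
  (X=1, Y=1, Z=3, W=1) weight 4/225
  (X=1, Y=1, Z=4, W=1) weight 4/225
  (X=1, Y=2, Z=2, W=0) weight 1/225
  (X=1, Y=2, Z=3, W=0) weight 1/225
  … 19 more
Group by W:
  weight(W=0) = 79/350
  weight(W=1) = 27/175
Total weight = 79/350 + 27/175 = 19/50
P(W=0 | obs) = 79/350 / 19/50 = 79/133
P(W=1 | obs) = 27/175 / 19/50 = 54/133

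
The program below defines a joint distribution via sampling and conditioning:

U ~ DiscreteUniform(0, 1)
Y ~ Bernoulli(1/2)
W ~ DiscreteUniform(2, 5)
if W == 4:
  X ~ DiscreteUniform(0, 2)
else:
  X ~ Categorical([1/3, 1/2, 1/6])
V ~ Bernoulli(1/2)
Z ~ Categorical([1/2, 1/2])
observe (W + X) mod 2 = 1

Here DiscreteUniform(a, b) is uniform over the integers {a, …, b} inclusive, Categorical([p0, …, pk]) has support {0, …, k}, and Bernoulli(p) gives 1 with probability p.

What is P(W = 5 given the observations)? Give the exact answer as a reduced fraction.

Enumerate traces; 96 have nonzero weight after conditioning:
  (U=0, Y=0, W=2, X=1, V=0, Z=0) weight 1/128
  (U=0, Y=0, W=2, X=1, V=0, Z=1) weight 1/128
  (U=0, Y=0, W=2, X=1, V=1, Z=0) weight 1/128
  (U=0, Y=0, W=2, X=1, V=1, Z=1) weight 1/128
  (U=0, Y=0, W=3, X=0, V=0, Z=0) weight 1/192
  (U=0, Y=0, W=3, X=0, V=0, Z=1) weight 1/192
  (U=0, Y=0, W=3, X=0, V=1, Z=0) weight 1/192
  (U=0, Y=0, W=3, X=0, V=1, Z=1) weight 1/192
  (U=0, Y=0, W=4, X=1, V=0, Z=0) weight 1/192
  (U=0, Y=0, W=5, X=0, V=0, Z=0) weight 1/192
  … 86 more
Group by W:
  weight(W=2) = 1/8
  weight(W=3) = 1/8
  weight(W=4) = 1/12
  weight(W=5) = 1/8
Total weight = 1/8 + 1/8 + 1/12 + 1/8 = 11/24
P(W=2 | obs) = 1/8 / 11/24 = 3/11
P(W=3 | obs) = 1/8 / 11/24 = 3/11
P(W=4 | obs) = 1/12 / 11/24 = 2/11
P(W=5 | obs) = 1/8 / 11/24 = 3/11

P(W = 5 | obs) = 3/11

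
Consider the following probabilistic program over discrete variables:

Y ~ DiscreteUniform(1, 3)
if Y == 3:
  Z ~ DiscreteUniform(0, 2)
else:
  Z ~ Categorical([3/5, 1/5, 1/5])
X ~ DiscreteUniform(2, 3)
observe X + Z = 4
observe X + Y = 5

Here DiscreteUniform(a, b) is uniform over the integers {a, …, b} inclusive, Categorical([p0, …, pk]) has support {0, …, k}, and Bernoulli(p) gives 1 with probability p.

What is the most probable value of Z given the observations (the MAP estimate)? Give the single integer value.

argmax_v P(Z = v | obs) = 2

Enumerate traces; 2 have nonzero weight after conditioning:
  (Y=2, Z=1, X=3) weight 1/30
  (Y=3, Z=2, X=2) weight 1/18
Group by Z:
  weight(Z=1) = 1/30
  weight(Z=2) = 1/18
Total weight = 1/30 + 1/18 = 4/45
P(Z=1 | obs) = 1/30 / 4/45 = 3/8
P(Z=2 | obs) = 1/18 / 4/45 = 5/8
argmax = 2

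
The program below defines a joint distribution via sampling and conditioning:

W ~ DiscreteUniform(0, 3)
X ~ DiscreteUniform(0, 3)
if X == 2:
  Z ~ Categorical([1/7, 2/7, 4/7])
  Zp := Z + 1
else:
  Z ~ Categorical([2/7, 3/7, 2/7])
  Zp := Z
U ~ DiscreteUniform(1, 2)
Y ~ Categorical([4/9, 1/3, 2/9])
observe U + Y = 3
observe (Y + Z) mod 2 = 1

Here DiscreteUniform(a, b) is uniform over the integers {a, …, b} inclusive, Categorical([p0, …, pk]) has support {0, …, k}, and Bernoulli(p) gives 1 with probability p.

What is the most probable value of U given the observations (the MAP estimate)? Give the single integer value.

Enumerate traces; 48 have nonzero weight after conditioning:
  (W=0, X=0, Z=0, U=2, Y=1) weight 1/336
  (W=0, X=0, Z=1, U=1, Y=2) weight 1/336
  (W=0, X=0, Z=2, U=2, Y=1) weight 1/336
  (W=0, X=1, Z=0, U=2, Y=1) weight 1/336
  (W=0, X=1, Z=1, U=1, Y=2) weight 1/336
  (W=0, X=1, Z=2, U=2, Y=1) weight 1/336
  (W=0, X=2, Z=0, U=2, Y=1) weight 1/672
  (W=0, X=2, Z=1, U=1, Y=2) weight 1/504
  … 40 more
Group by U:
  weight(U=1) = 11/252
  weight(U=2) = 17/168
Total weight = 11/252 + 17/168 = 73/504
P(U=1 | obs) = 11/252 / 73/504 = 22/73
P(U=2 | obs) = 17/168 / 73/504 = 51/73
argmax = 2

argmax_v P(U = v | obs) = 2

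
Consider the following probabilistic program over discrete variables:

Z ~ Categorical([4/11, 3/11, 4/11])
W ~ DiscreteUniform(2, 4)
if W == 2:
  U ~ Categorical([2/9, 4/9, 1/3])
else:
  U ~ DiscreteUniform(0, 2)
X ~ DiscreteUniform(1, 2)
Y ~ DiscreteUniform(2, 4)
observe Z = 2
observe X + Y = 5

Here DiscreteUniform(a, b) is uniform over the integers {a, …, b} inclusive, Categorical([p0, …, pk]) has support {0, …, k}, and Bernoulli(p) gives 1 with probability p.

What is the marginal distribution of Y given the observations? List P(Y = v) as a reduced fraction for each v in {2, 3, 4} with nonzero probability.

Enumerate traces; 18 have nonzero weight after conditioning:
  (Z=2, W=2, U=0, X=1, Y=4) weight 4/891
  (Z=2, W=2, U=0, X=2, Y=3) weight 4/891
  (Z=2, W=2, U=1, X=1, Y=4) weight 8/891
  (Z=2, W=2, U=1, X=2, Y=3) weight 8/891
  (Z=2, W=2, U=2, X=1, Y=4) weight 2/297
  (Z=2, W=2, U=2, X=2, Y=3) weight 2/297
  (Z=2, W=3, U=0, X=1, Y=4) weight 2/297
  (Z=2, W=3, U=0, X=2, Y=3) weight 2/297
  … 10 more
Group by Y:
  weight(Y=3) = 2/33
  weight(Y=4) = 2/33
Total weight = 2/33 + 2/33 = 4/33
P(Y=3 | obs) = 2/33 / 4/33 = 1/2
P(Y=4 | obs) = 2/33 / 4/33 = 1/2

P(Y=3) = 1/2, P(Y=4) = 1/2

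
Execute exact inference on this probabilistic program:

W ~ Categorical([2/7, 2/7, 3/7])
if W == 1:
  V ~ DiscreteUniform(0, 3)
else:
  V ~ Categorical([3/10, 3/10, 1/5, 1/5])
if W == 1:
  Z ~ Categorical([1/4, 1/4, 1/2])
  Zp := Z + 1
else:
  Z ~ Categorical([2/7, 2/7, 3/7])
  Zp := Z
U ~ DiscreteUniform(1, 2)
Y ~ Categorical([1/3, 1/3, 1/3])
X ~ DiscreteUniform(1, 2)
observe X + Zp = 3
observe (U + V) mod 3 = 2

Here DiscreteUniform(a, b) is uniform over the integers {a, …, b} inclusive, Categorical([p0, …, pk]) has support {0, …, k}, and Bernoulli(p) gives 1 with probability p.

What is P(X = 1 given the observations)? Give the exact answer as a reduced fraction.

Enumerate traces; 54 have nonzero weight after conditioning:
  (W=0, V=0, Z=1, U=2, Y=0, X=2) weight 1/490
  (W=0, V=0, Z=1, U=2, Y=1, X=2) weight 1/490
  (W=0, V=0, Z=1, U=2, Y=2, X=2) weight 1/490
  (W=0, V=0, Z=2, U=2, Y=0, X=1) weight 3/980
  (W=0, V=0, Z=2, U=2, Y=1, X=1) weight 3/980
  (W=0, V=0, Z=2, U=2, Y=2, X=1) weight 3/980
  (W=0, V=1, Z=1, U=1, Y=0, X=2) weight 1/490
  (W=0, V=1, Z=1, U=1, Y=1, X=2) weight 1/490
  … 46 more
Group by X:
  weight(X=1) = 117/1568
  weight(X=2) = 85/1568
Total weight = 117/1568 + 85/1568 = 101/784
P(X=1 | obs) = 117/1568 / 101/784 = 117/202
P(X=2 | obs) = 85/1568 / 101/784 = 85/202

P(X = 1 | obs) = 117/202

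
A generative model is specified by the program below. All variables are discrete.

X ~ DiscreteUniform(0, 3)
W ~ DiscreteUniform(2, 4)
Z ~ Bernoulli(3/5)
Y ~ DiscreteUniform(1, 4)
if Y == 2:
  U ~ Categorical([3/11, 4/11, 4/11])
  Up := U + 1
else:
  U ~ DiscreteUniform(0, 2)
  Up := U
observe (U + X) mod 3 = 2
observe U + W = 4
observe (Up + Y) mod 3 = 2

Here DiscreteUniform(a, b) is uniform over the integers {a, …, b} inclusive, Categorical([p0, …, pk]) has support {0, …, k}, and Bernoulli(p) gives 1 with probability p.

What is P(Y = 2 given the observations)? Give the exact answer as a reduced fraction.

Enumerate traces; 12 have nonzero weight after conditioning:
  (X=0, W=2, Z=0, Y=2, U=2) weight 1/330
  (X=0, W=2, Z=0, Y=3, U=2) weight 1/360
  (X=0, W=2, Z=1, Y=2, U=2) weight 1/220
  (X=0, W=2, Z=1, Y=3, U=2) weight 1/240
  (X=1, W=3, Z=0, Y=1, U=1) weight 1/360
  (X=1, W=3, Z=0, Y=4, U=1) weight 1/360
  (X=1, W=3, Z=1, Y=1, U=1) weight 1/240
  (X=1, W=3, Z=1, Y=4, U=1) weight 1/240
  … 4 more
Group by Y:
  weight(Y=1) = 1/144
  weight(Y=2) = 1/66
  weight(Y=3) = 1/72
  weight(Y=4) = 1/144
Total weight = 1/144 + 1/66 + 1/72 + 1/144 = 17/396
P(Y=1 | obs) = 1/144 / 17/396 = 11/68
P(Y=2 | obs) = 1/66 / 17/396 = 6/17
P(Y=3 | obs) = 1/72 / 17/396 = 11/34
P(Y=4 | obs) = 1/144 / 17/396 = 11/68

P(Y = 2 | obs) = 6/17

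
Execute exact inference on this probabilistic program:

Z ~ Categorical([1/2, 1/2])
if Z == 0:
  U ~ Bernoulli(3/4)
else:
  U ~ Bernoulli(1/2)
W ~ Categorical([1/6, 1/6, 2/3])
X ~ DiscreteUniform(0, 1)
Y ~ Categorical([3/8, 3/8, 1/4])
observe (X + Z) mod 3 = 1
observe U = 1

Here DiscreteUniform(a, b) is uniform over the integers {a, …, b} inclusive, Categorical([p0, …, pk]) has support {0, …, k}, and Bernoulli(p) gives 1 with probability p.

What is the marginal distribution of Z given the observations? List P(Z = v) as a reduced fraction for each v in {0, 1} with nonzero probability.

P(Z=0) = 3/5, P(Z=1) = 2/5

Enumerate traces; 18 have nonzero weight after conditioning:
  (Z=0, U=1, W=0, X=1, Y=0) weight 3/256
  (Z=0, U=1, W=0, X=1, Y=1) weight 3/256
  (Z=0, U=1, W=0, X=1, Y=2) weight 1/128
  (Z=0, U=1, W=1, X=1, Y=0) weight 3/256
  (Z=0, U=1, W=1, X=1, Y=1) weight 3/256
  (Z=0, U=1, W=1, X=1, Y=2) weight 1/128
  (Z=0, U=1, W=2, X=1, Y=0) weight 3/64
  (Z=0, U=1, W=2, X=1, Y=1) weight 3/64
  (Z=1, U=1, W=0, X=0, Y=0) weight 1/128
  … 9 more
Group by Z:
  weight(Z=0) = 3/16
  weight(Z=1) = 1/8
Total weight = 3/16 + 1/8 = 5/16
P(Z=0 | obs) = 3/16 / 5/16 = 3/5
P(Z=1 | obs) = 1/8 / 5/16 = 2/5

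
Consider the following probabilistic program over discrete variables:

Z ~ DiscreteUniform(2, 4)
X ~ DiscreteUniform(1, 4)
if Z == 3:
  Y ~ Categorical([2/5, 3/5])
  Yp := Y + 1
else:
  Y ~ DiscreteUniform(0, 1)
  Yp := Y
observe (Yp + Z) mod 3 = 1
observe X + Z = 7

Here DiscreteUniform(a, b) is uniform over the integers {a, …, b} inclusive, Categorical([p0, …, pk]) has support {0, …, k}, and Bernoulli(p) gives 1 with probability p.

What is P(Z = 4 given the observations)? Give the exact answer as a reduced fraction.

P(Z = 4 | obs) = 5/9

Enumerate traces; 2 have nonzero weight after conditioning:
  (Z=3, X=4, Y=0) weight 1/30
  (Z=4, X=3, Y=0) weight 1/24
Group by Z:
  weight(Z=3) = 1/30
  weight(Z=4) = 1/24
Total weight = 1/30 + 1/24 = 3/40
P(Z=3 | obs) = 1/30 / 3/40 = 4/9
P(Z=4 | obs) = 1/24 / 3/40 = 5/9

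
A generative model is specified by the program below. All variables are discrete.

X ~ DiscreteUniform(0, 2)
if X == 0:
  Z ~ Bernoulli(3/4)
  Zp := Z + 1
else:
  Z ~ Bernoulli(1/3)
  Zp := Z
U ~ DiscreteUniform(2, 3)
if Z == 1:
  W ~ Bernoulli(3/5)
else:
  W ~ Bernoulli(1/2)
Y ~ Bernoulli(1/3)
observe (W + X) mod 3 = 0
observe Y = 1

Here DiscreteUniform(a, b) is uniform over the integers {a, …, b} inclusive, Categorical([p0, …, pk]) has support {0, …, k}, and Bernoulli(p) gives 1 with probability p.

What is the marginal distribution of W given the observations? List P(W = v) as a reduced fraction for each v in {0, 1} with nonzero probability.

P(W=0) = 51/115, P(W=1) = 64/115

Enumerate traces; 8 have nonzero weight after conditioning:
  (X=0, Z=0, U=2, W=0, Y=1) weight 1/144
  (X=0, Z=0, U=3, W=0, Y=1) weight 1/144
  (X=0, Z=1, U=2, W=0, Y=1) weight 1/60
  (X=0, Z=1, U=3, W=0, Y=1) weight 1/60
  (X=2, Z=0, U=2, W=1, Y=1) weight 1/54
  (X=2, Z=0, U=3, W=1, Y=1) weight 1/54
  (X=2, Z=1, U=2, W=1, Y=1) weight 1/90
  (X=2, Z=1, U=3, W=1, Y=1) weight 1/90
Group by W:
  weight(W=0) = 17/360
  weight(W=1) = 8/135
Total weight = 17/360 + 8/135 = 23/216
P(W=0 | obs) = 17/360 / 23/216 = 51/115
P(W=1 | obs) = 8/135 / 23/216 = 64/115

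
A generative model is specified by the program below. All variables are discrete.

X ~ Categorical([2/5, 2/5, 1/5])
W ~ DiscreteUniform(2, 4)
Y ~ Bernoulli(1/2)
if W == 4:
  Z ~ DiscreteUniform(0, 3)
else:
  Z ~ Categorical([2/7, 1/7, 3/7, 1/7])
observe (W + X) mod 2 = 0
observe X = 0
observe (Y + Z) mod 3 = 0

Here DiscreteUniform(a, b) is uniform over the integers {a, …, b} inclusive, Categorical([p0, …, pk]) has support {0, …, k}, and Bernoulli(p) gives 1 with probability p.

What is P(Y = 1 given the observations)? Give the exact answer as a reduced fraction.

P(Y = 1 | obs) = 19/45

Enumerate traces; 6 have nonzero weight after conditioning:
  (X=0, W=2, Y=0, Z=0) weight 2/105
  (X=0, W=2, Y=0, Z=3) weight 1/105
  (X=0, W=2, Y=1, Z=2) weight 1/35
  (X=0, W=4, Y=0, Z=0) weight 1/60
  (X=0, W=4, Y=0, Z=3) weight 1/60
  (X=0, W=4, Y=1, Z=2) weight 1/60
Group by Y:
  weight(Y=0) = 13/210
  weight(Y=1) = 19/420
Total weight = 13/210 + 19/420 = 3/28
P(Y=0 | obs) = 13/210 / 3/28 = 26/45
P(Y=1 | obs) = 19/420 / 3/28 = 19/45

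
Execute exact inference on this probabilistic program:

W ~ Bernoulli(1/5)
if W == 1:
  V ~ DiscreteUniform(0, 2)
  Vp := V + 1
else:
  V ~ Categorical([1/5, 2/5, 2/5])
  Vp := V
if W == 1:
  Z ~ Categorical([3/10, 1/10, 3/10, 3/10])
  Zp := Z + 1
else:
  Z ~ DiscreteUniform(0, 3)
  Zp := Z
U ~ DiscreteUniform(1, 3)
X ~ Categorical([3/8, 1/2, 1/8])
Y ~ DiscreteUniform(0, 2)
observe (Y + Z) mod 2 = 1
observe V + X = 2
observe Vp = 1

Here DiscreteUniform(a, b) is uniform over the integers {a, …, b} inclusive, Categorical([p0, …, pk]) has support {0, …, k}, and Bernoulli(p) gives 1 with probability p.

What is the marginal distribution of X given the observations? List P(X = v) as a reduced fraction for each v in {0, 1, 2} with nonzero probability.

Enumerate traces; 36 have nonzero weight after conditioning:
  (W=0, V=1, Z=0, U=1, X=1, Y=1) weight 1/225
  (W=0, V=1, Z=0, U=2, X=1, Y=1) weight 1/225
  (W=0, V=1, Z=0, U=3, X=1, Y=1) weight 1/225
  (W=0, V=1, Z=1, U=1, X=1, Y=0) weight 1/225
  (W=0, V=1, Z=1, U=1, X=1, Y=2) weight 1/225
  (W=0, V=1, Z=1, U=2, X=1, Y=0) weight 1/225
  (W=0, V=1, Z=1, U=2, X=1, Y=2) weight 1/225
  (W=0, V=1, Z=1, U=3, X=1, Y=0) weight 1/225
  (W=1, V=0, Z=0, U=1, X=2, Y=1) weight 1/3600
  … 27 more
Group by X:
  weight(X=1) = 2/25
  weight(X=2) = 7/1800
Total weight = 2/25 + 7/1800 = 151/1800
P(X=1 | obs) = 2/25 / 151/1800 = 144/151
P(X=2 | obs) = 7/1800 / 151/1800 = 7/151

P(X=1) = 144/151, P(X=2) = 7/151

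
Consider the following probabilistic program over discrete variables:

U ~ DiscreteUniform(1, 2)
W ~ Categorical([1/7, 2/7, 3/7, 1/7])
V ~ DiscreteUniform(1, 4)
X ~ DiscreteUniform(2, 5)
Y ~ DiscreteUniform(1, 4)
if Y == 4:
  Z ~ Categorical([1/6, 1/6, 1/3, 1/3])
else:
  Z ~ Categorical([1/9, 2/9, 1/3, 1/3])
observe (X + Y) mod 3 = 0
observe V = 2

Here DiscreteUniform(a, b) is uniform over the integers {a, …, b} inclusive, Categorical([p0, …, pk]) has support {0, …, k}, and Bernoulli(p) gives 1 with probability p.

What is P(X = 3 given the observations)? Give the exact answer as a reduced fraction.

P(X = 3 | obs) = 1/6

Enumerate traces; 192 have nonzero weight after conditioning:
  (U=1, W=0, V=2, X=2, Y=1, Z=0) weight 1/8064
  (U=1, W=0, V=2, X=2, Y=1, Z=1) weight 1/4032
  (U=1, W=0, V=2, X=2, Y=1, Z=2) weight 1/2688
  (U=1, W=0, V=2, X=2, Y=1, Z=3) weight 1/2688
  (U=1, W=0, V=2, X=2, Y=4, Z=0) weight 1/5376
  (U=1, W=0, V=2, X=2, Y=4, Z=1) weight 1/5376
  (U=1, W=0, V=2, X=2, Y=4, Z=2) weight 1/2688
  (U=1, W=0, V=2, X=2, Y=4, Z=3) weight 1/2688
  (U=1, W=0, V=2, X=3, Y=3, Z=0) weight 1/8064
  (U=1, W=0, V=2, X=4, Y=2, Z=0) weight 1/8064
  … 182 more
Group by X:
  weight(X=2) = 1/32
  weight(X=3) = 1/64
  weight(X=4) = 1/64
  weight(X=5) = 1/32
Total weight = 1/32 + 1/64 + 1/64 + 1/32 = 3/32
P(X=2 | obs) = 1/32 / 3/32 = 1/3
P(X=3 | obs) = 1/64 / 3/32 = 1/6
P(X=4 | obs) = 1/64 / 3/32 = 1/6
P(X=5 | obs) = 1/32 / 3/32 = 1/3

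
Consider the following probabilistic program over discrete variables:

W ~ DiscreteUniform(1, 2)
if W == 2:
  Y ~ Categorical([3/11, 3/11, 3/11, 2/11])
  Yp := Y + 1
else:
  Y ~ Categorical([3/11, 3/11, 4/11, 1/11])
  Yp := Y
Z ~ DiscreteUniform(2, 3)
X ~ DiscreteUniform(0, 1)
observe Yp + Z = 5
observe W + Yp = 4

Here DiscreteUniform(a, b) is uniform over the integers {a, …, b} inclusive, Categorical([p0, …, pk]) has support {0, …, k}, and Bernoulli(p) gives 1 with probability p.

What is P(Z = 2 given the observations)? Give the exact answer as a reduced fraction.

Enumerate traces; 4 have nonzero weight after conditioning:
  (W=1, Y=3, Z=2, X=0) weight 1/88
  (W=1, Y=3, Z=2, X=1) weight 1/88
  (W=2, Y=1, Z=3, X=0) weight 3/88
  (W=2, Y=1, Z=3, X=1) weight 3/88
Group by Z:
  weight(Z=2) = 1/44
  weight(Z=3) = 3/44
Total weight = 1/44 + 3/44 = 1/11
P(Z=2 | obs) = 1/44 / 1/11 = 1/4
P(Z=3 | obs) = 3/44 / 1/11 = 3/4

P(Z = 2 | obs) = 1/4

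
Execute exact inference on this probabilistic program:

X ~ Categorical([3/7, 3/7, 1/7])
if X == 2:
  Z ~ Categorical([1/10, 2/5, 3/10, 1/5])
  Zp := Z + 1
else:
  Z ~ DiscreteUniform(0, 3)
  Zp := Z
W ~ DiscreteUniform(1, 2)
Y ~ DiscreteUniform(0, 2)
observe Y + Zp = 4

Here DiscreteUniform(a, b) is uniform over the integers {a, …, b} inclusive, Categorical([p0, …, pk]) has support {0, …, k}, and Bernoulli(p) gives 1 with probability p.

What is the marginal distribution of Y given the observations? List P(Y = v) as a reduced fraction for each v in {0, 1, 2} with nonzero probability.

P(Y=0) = 2/39, P(Y=1) = 6/13, P(Y=2) = 19/39

Enumerate traces; 14 have nonzero weight after conditioning:
  (X=0, Z=2, W=1, Y=2) weight 1/56
  (X=0, Z=2, W=2, Y=2) weight 1/56
  (X=0, Z=3, W=1, Y=1) weight 1/56
  (X=0, Z=3, W=2, Y=1) weight 1/56
  (X=1, Z=2, W=1, Y=2) weight 1/56
  (X=1, Z=2, W=2, Y=2) weight 1/56
  (X=1, Z=3, W=1, Y=1) weight 1/56
  (X=1, Z=3, W=2, Y=1) weight 1/56
  (X=2, Z=3, W=1, Y=0) weight 1/210
  … 5 more
Group by Y:
  weight(Y=0) = 1/105
  weight(Y=1) = 3/35
  weight(Y=2) = 19/210
Total weight = 1/105 + 3/35 + 19/210 = 13/70
P(Y=0 | obs) = 1/105 / 13/70 = 2/39
P(Y=1 | obs) = 3/35 / 13/70 = 6/13
P(Y=2 | obs) = 19/210 / 13/70 = 19/39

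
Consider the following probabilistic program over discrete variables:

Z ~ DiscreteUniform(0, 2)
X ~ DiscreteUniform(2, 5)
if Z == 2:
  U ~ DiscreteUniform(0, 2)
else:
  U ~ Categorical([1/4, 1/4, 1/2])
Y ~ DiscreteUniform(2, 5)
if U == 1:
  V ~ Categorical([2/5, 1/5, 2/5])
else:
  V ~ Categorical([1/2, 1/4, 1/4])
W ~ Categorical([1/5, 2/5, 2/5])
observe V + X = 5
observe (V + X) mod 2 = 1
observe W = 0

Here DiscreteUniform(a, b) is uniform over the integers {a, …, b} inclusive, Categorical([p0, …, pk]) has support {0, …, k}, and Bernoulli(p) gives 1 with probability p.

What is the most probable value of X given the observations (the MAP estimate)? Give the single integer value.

argmax_v P(X = v | obs) = 5

Enumerate traces; 108 have nonzero weight after conditioning:
  (Z=0, X=3, U=0, Y=2, V=2, W=0) weight 1/3840
  (Z=0, X=3, U=0, Y=3, V=2, W=0) weight 1/3840
  (Z=0, X=3, U=0, Y=4, V=2, W=0) weight 1/3840
  (Z=0, X=3, U=0, Y=5, V=2, W=0) weight 1/3840
  (Z=0, X=3, U=1, Y=2, V=2, W=0) weight 1/2400
  (Z=0, X=3, U=1, Y=3, V=2, W=0) weight 1/2400
  (Z=0, X=3, U=1, Y=4, V=2, W=0) weight 1/2400
  (Z=0, X=3, U=1, Y=5, V=2, W=0) weight 1/2400
  (Z=0, X=4, U=0, Y=2, V=1, W=0) weight 1/3840
  (Z=0, X=5, U=0, Y=2, V=0, W=0) weight 1/1920
  … 98 more
Group by X:
  weight(X=3) = 7/480
  weight(X=4) = 17/1440
  weight(X=5) = 17/720
Total weight = 7/480 + 17/1440 + 17/720 = 1/20
P(X=3 | obs) = 7/480 / 1/20 = 7/24
P(X=4 | obs) = 17/1440 / 1/20 = 17/72
P(X=5 | obs) = 17/720 / 1/20 = 17/36
argmax = 5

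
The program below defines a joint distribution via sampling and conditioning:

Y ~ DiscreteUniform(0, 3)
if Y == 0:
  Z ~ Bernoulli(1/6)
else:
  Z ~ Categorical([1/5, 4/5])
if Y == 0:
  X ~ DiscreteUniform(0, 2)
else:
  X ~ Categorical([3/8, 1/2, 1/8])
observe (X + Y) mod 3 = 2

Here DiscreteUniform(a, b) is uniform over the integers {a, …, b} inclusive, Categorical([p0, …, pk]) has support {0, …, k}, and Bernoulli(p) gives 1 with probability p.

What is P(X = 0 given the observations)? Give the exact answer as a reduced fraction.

Enumerate traces; 8 have nonzero weight after conditioning:
  (Y=0, Z=0, X=2) weight 5/72
  (Y=0, Z=1, X=2) weight 1/72
  (Y=1, Z=0, X=1) weight 1/40
  (Y=1, Z=1, X=1) weight 1/10
  (Y=2, Z=0, X=0) weight 3/160
  (Y=2, Z=1, X=0) weight 3/40
  (Y=3, Z=0, X=2) weight 1/160
  (Y=3, Z=1, X=2) weight 1/40
Group by X:
  weight(X=0) = 3/32
  weight(X=1) = 1/8
  weight(X=2) = 11/96
Total weight = 3/32 + 1/8 + 11/96 = 1/3
P(X=0 | obs) = 3/32 / 1/3 = 9/32
P(X=1 | obs) = 1/8 / 1/3 = 3/8
P(X=2 | obs) = 11/96 / 1/3 = 11/32

P(X = 0 | obs) = 9/32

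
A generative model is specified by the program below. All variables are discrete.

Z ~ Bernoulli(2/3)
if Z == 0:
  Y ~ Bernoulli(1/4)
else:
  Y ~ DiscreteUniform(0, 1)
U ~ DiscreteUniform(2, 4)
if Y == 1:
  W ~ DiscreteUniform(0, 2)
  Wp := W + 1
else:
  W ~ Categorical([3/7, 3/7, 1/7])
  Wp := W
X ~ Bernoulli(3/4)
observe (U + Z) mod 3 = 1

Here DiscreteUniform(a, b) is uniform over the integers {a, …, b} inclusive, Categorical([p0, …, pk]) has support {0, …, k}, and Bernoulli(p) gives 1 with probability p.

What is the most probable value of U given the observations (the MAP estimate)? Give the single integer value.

argmax_v P(U = v | obs) = 3

Enumerate traces; 24 have nonzero weight after conditioning:
  (Z=0, Y=0, U=4, W=0, X=0) weight 1/112
  (Z=0, Y=0, U=4, W=0, X=1) weight 3/112
  (Z=0, Y=0, U=4, W=1, X=0) weight 1/112
  (Z=0, Y=0, U=4, W=1, X=1) weight 3/112
  (Z=0, Y=0, U=4, W=2, X=0) weight 1/336
  (Z=0, Y=0, U=4, W=2, X=1) weight 1/112
  (Z=0, Y=1, U=4, W=0, X=0) weight 1/432
  (Z=0, Y=1, U=4, W=0, X=1) weight 1/144
  (Z=1, Y=0, U=3, W=0, X=0) weight 1/84
  … 15 more
Group by U:
  weight(U=3) = 2/9
  weight(U=4) = 1/9
Total weight = 2/9 + 1/9 = 1/3
P(U=3 | obs) = 2/9 / 1/3 = 2/3
P(U=4 | obs) = 1/9 / 1/3 = 1/3
argmax = 3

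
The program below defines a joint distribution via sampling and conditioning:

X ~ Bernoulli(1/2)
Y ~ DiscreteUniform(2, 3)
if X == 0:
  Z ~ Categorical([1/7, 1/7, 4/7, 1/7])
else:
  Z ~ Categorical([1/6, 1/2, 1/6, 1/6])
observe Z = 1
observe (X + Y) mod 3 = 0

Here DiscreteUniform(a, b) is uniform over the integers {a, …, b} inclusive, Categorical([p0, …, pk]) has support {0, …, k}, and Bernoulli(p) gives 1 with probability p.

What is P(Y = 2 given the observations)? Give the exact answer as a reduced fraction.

Enumerate traces; 2 have nonzero weight after conditioning:
  (X=0, Y=3, Z=1) weight 1/28
  (X=1, Y=2, Z=1) weight 1/8
Group by Y:
  weight(Y=2) = 1/8
  weight(Y=3) = 1/28
Total weight = 1/8 + 1/28 = 9/56
P(Y=2 | obs) = 1/8 / 9/56 = 7/9
P(Y=3 | obs) = 1/28 / 9/56 = 2/9

P(Y = 2 | obs) = 7/9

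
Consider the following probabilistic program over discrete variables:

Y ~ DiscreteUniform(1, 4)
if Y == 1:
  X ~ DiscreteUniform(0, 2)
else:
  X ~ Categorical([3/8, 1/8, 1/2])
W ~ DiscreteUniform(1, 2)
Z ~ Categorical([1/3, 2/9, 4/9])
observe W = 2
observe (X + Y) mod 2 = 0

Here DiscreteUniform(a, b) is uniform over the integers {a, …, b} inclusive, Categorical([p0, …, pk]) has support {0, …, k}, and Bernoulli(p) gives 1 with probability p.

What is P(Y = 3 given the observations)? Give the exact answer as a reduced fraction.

Enumerate traces; 18 have nonzero weight after conditioning:
  (Y=1, X=1, W=2, Z=0) weight 1/72
  (Y=1, X=1, W=2, Z=1) weight 1/108
  (Y=1, X=1, W=2, Z=2) weight 1/54
  (Y=2, X=0, W=2, Z=0) weight 1/64
  (Y=2, X=0, W=2, Z=1) weight 1/96
  (Y=2, X=0, W=2, Z=2) weight 1/48
  (Y=2, X=2, W=2, Z=0) weight 1/48
  (Y=2, X=2, W=2, Z=1) weight 1/72
  (Y=3, X=1, W=2, Z=0) weight 1/192
  (Y=4, X=0, W=2, Z=0) weight 1/64
  … 8 more
Group by Y:
  weight(Y=1) = 1/24
  weight(Y=2) = 7/64
  weight(Y=3) = 1/64
  weight(Y=4) = 7/64
Total weight = 1/24 + 7/64 + 1/64 + 7/64 = 53/192
P(Y=1 | obs) = 1/24 / 53/192 = 8/53
P(Y=2 | obs) = 7/64 / 53/192 = 21/53
P(Y=3 | obs) = 1/64 / 53/192 = 3/53
P(Y=4 | obs) = 7/64 / 53/192 = 21/53

P(Y = 3 | obs) = 3/53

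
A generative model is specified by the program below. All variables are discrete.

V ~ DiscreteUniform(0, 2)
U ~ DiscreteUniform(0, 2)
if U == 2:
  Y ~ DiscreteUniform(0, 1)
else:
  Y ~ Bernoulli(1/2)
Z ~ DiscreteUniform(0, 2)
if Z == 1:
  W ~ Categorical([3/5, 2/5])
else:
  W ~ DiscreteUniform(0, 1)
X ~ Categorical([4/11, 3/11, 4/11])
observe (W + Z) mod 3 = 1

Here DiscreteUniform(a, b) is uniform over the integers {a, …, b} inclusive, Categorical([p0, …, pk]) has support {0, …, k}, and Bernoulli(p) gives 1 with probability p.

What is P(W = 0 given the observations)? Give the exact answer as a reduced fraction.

Enumerate traces; 108 have nonzero weight after conditioning:
  (V=0, U=0, Y=0, Z=0, W=1, X=0) weight 1/297
  (V=0, U=0, Y=0, Z=0, W=1, X=1) weight 1/396
  (V=0, U=0, Y=0, Z=0, W=1, X=2) weight 1/297
  (V=0, U=0, Y=0, Z=1, W=0, X=0) weight 2/495
  (V=0, U=0, Y=0, Z=1, W=0, X=1) weight 1/330
  (V=0, U=0, Y=0, Z=1, W=0, X=2) weight 2/495
  (V=0, U=0, Y=1, Z=0, W=1, X=0) weight 1/297
  (V=0, U=0, Y=1, Z=0, W=1, X=1) weight 1/396
  … 100 more
Group by W:
  weight(W=0) = 1/5
  weight(W=1) = 1/6
Total weight = 1/5 + 1/6 = 11/30
P(W=0 | obs) = 1/5 / 11/30 = 6/11
P(W=1 | obs) = 1/6 / 11/30 = 5/11

P(W = 0 | obs) = 6/11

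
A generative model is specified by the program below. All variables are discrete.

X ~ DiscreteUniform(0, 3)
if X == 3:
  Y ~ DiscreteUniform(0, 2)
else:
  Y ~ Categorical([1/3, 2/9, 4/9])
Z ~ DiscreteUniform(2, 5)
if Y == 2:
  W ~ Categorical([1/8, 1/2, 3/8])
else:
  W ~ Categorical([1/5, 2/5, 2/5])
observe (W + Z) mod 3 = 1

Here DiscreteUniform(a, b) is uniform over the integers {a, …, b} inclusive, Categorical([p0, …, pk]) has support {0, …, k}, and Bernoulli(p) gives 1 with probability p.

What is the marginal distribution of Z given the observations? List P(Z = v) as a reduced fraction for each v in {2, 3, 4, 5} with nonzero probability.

P(Z=2) = 187/667, P(Z=3) = 212/667, P(Z=4) = 81/667, P(Z=5) = 187/667

Enumerate traces; 48 have nonzero weight after conditioning:
  (X=0, Y=0, Z=2, W=2) weight 1/120
  (X=0, Y=0, Z=3, W=1) weight 1/120
  (X=0, Y=0, Z=4, W=0) weight 1/240
  (X=0, Y=0, Z=5, W=2) weight 1/120
  (X=0, Y=1, Z=2, W=2) weight 1/180
  (X=0, Y=1, Z=3, W=1) weight 1/180
  (X=0, Y=1, Z=4, W=0) weight 1/360
  (X=0, Y=1, Z=5, W=2) weight 1/180
  … 40 more
Group by Z:
  weight(Z=2) = 187/1920
  weight(Z=3) = 53/480
  weight(Z=4) = 27/640
  weight(Z=5) = 187/1920
Total weight = 187/1920 + 53/480 + 27/640 + 187/1920 = 667/1920
P(Z=2 | obs) = 187/1920 / 667/1920 = 187/667
P(Z=3 | obs) = 53/480 / 667/1920 = 212/667
P(Z=4 | obs) = 27/640 / 667/1920 = 81/667
P(Z=5 | obs) = 187/1920 / 667/1920 = 187/667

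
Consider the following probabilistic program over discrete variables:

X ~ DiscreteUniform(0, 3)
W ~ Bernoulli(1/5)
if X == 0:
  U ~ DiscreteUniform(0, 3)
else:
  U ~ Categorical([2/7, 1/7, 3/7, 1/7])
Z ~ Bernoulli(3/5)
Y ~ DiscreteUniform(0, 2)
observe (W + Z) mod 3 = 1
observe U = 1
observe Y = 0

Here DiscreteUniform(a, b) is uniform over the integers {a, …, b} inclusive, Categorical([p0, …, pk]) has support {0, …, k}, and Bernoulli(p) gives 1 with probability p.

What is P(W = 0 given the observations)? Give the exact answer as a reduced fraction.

P(W = 0 | obs) = 6/7

Enumerate traces; 8 have nonzero weight after conditioning:
  (X=0, W=0, U=1, Z=1, Y=0) weight 1/100
  (X=0, W=1, U=1, Z=0, Y=0) weight 1/600
  (X=1, W=0, U=1, Z=1, Y=0) weight 1/175
  (X=1, W=1, U=1, Z=0, Y=0) weight 1/1050
  (X=2, W=0, U=1, Z=1, Y=0) weight 1/175
  (X=2, W=1, U=1, Z=0, Y=0) weight 1/1050
  (X=3, W=0, U=1, Z=1, Y=0) weight 1/175
  (X=3, W=1, U=1, Z=0, Y=0) weight 1/1050
Group by W:
  weight(W=0) = 19/700
  weight(W=1) = 19/4200
Total weight = 19/700 + 19/4200 = 19/600
P(W=0 | obs) = 19/700 / 19/600 = 6/7
P(W=1 | obs) = 19/4200 / 19/600 = 1/7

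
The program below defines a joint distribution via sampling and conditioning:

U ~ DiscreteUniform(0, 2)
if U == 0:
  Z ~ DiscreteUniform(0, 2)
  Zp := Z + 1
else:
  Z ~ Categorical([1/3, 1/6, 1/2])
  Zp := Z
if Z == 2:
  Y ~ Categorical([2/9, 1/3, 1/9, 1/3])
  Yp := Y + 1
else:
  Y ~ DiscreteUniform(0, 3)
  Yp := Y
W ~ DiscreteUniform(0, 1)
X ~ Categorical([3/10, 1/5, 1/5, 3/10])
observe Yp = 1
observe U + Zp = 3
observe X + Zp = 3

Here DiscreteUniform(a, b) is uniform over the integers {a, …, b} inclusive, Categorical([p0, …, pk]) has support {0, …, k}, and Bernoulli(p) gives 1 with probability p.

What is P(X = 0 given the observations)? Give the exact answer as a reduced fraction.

P(X = 0 | obs) = 8/19

Enumerate traces; 6 have nonzero weight after conditioning:
  (U=0, Z=2, Y=0, W=0, X=0) weight 1/270
  (U=0, Z=2, Y=0, W=1, X=0) weight 1/270
  (U=1, Z=2, Y=0, W=0, X=1) weight 1/270
  (U=1, Z=2, Y=0, W=1, X=1) weight 1/270
  (U=2, Z=1, Y=1, W=0, X=2) weight 1/720
  (U=2, Z=1, Y=1, W=1, X=2) weight 1/720
Group by X:
  weight(X=0) = 1/135
  weight(X=1) = 1/135
  weight(X=2) = 1/360
Total weight = 1/135 + 1/135 + 1/360 = 19/1080
P(X=0 | obs) = 1/135 / 19/1080 = 8/19
P(X=1 | obs) = 1/135 / 19/1080 = 8/19
P(X=2 | obs) = 1/360 / 19/1080 = 3/19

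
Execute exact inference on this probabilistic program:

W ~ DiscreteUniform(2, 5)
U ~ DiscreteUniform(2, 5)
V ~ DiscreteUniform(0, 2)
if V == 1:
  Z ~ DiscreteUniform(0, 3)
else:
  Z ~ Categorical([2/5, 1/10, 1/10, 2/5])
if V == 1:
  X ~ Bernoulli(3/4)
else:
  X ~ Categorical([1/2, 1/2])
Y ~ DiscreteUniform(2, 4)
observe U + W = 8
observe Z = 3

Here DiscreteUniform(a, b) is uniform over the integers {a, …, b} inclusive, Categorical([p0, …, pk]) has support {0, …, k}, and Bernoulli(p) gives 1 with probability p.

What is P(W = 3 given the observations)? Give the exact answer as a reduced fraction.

P(W = 3 | obs) = 1/3

Enumerate traces; 54 have nonzero weight after conditioning:
  (W=3, U=5, V=0, Z=3, X=0, Y=2) weight 1/720
  (W=3, U=5, V=0, Z=3, X=0, Y=3) weight 1/720
  (W=3, U=5, V=0, Z=3, X=0, Y=4) weight 1/720
  (W=3, U=5, V=0, Z=3, X=1, Y=2) weight 1/720
  (W=3, U=5, V=0, Z=3, X=1, Y=3) weight 1/720
  (W=3, U=5, V=0, Z=3, X=1, Y=4) weight 1/720
  (W=3, U=5, V=1, Z=3, X=0, Y=2) weight 1/2304
  (W=3, U=5, V=1, Z=3, X=0, Y=3) weight 1/2304
  (W=4, U=4, V=0, Z=3, X=0, Y=2) weight 1/720
  (W=5, U=3, V=0, Z=3, X=0, Y=2) weight 1/720
  … 44 more
Group by W:
  weight(W=3) = 7/320
  weight(W=4) = 7/320
  weight(W=5) = 7/320
Total weight = 7/320 + 7/320 + 7/320 = 21/320
P(W=3 | obs) = 7/320 / 21/320 = 1/3
P(W=4 | obs) = 7/320 / 21/320 = 1/3
P(W=5 | obs) = 7/320 / 21/320 = 1/3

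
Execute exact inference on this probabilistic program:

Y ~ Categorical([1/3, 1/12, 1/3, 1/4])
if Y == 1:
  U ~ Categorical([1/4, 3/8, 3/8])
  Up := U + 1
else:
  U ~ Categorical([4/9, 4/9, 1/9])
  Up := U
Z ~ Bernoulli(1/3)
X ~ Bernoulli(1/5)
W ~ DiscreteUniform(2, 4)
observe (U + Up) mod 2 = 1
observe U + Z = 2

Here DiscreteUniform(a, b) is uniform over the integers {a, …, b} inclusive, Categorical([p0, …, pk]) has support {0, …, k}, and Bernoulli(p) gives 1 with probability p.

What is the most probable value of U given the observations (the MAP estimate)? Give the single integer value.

argmax_v P(U = v | obs) = 2

Enumerate traces; 12 have nonzero weight after conditioning:
  (Y=1, U=1, Z=1, X=0, W=2) weight 1/360
  (Y=1, U=1, Z=1, X=0, W=3) weight 1/360
  (Y=1, U=1, Z=1, X=0, W=4) weight 1/360
  (Y=1, U=1, Z=1, X=1, W=2) weight 1/1440
  (Y=1, U=1, Z=1, X=1, W=3) weight 1/1440
  (Y=1, U=1, Z=1, X=1, W=4) weight 1/1440
  (Y=1, U=2, Z=0, X=0, W=2) weight 1/180
  (Y=1, U=2, Z=0, X=0, W=3) weight 1/180
  … 4 more
Group by U:
  weight(U=1) = 1/96
  weight(U=2) = 1/48
Total weight = 1/96 + 1/48 = 1/32
P(U=1 | obs) = 1/96 / 1/32 = 1/3
P(U=2 | obs) = 1/48 / 1/32 = 2/3
argmax = 2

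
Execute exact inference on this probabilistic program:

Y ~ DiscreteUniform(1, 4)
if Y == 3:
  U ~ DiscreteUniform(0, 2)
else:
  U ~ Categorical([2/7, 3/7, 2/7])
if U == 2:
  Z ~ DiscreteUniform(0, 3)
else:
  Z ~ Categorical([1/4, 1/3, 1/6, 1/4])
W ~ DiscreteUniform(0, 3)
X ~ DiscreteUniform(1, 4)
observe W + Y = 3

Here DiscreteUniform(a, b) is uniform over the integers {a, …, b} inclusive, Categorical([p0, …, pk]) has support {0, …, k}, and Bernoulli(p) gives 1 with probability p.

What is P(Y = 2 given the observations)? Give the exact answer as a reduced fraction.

Enumerate traces; 144 have nonzero weight after conditioning:
  (Y=1, U=0, Z=0, W=2, X=1) weight 1/896
  (Y=1, U=0, Z=0, W=2, X=2) weight 1/896
  (Y=1, U=0, Z=0, W=2, X=3) weight 1/896
  (Y=1, U=0, Z=0, W=2, X=4) weight 1/896
  (Y=1, U=0, Z=1, W=2, X=1) weight 1/672
  (Y=1, U=0, Z=1, W=2, X=2) weight 1/672
  (Y=1, U=0, Z=1, W=2, X=3) weight 1/672
  (Y=1, U=0, Z=1, W=2, X=4) weight 1/672
  (Y=2, U=0, Z=0, W=1, X=1) weight 1/896
  (Y=3, U=0, Z=0, W=0, X=1) weight 1/768
  … 134 more
Group by Y:
  weight(Y=1) = 1/16
  weight(Y=2) = 1/16
  weight(Y=3) = 1/16
Total weight = 1/16 + 1/16 + 1/16 = 3/16
P(Y=1 | obs) = 1/16 / 3/16 = 1/3
P(Y=2 | obs) = 1/16 / 3/16 = 1/3
P(Y=3 | obs) = 1/16 / 3/16 = 1/3

P(Y = 2 | obs) = 1/3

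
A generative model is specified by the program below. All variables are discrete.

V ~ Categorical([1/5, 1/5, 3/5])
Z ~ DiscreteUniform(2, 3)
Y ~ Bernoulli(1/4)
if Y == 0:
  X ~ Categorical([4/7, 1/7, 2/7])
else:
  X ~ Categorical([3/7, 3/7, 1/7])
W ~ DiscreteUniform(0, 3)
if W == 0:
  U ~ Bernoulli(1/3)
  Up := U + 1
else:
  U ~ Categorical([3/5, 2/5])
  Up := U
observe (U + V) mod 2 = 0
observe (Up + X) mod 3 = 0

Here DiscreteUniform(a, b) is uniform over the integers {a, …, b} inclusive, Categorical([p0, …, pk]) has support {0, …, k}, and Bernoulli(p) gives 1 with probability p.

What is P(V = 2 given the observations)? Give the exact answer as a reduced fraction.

Enumerate traces; 48 have nonzero weight after conditioning:
  (V=0, Z=2, Y=0, X=0, W=1, U=0) weight 9/1400
  (V=0, Z=2, Y=0, X=0, W=2, U=0) weight 9/1400
  (V=0, Z=2, Y=0, X=0, W=3, U=0) weight 9/1400
  (V=0, Z=2, Y=0, X=2, W=0, U=0) weight 1/280
  (V=0, Z=2, Y=1, X=0, W=1, U=0) weight 9/5600
  (V=0, Z=2, Y=1, X=0, W=2, U=0) weight 9/5600
  (V=0, Z=2, Y=1, X=0, W=3, U=0) weight 9/5600
  (V=0, Z=2, Y=1, X=2, W=0, U=0) weight 1/1680
  (V=1, Z=2, Y=0, X=1, W=0, U=1) weight 1/1120
  (V=2, Z=2, Y=0, X=0, W=1, U=0) weight 27/1400
  … 38 more
Group by V:
  weight(V=0) = 19/336
  weight(V=1) = 13/700
  weight(V=2) = 19/112
Total weight = 19/336 + 13/700 + 19/112 = 257/1050
P(V=0 | obs) = 19/336 / 257/1050 = 475/2056
P(V=1 | obs) = 13/700 / 257/1050 = 39/514
P(V=2 | obs) = 19/112 / 257/1050 = 1425/2056

P(V = 2 | obs) = 1425/2056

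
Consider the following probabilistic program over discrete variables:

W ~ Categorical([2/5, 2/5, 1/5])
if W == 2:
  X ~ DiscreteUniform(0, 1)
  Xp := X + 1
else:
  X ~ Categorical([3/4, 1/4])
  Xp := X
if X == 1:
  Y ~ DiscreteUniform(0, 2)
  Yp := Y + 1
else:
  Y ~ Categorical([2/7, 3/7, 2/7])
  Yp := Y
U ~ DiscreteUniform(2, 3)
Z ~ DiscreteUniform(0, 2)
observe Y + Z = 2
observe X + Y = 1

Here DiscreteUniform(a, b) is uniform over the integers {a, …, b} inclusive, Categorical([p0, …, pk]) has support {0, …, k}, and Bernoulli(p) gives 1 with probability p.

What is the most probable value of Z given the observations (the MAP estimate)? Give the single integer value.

Enumerate traces; 12 have nonzero weight after conditioning:
  (W=0, X=0, Y=1, U=2, Z=1) weight 3/140
  (W=0, X=0, Y=1, U=3, Z=1) weight 3/140
  (W=0, X=1, Y=0, U=2, Z=2) weight 1/180
  (W=0, X=1, Y=0, U=3, Z=2) weight 1/180
  (W=1, X=0, Y=1, U=2, Z=1) weight 3/140
  (W=1, X=0, Y=1, U=3, Z=1) weight 3/140
  (W=1, X=1, Y=0, U=2, Z=2) weight 1/180
  (W=1, X=1, Y=0, U=3, Z=2) weight 1/180
  … 4 more
Group by Z:
  weight(Z=1) = 1/10
  weight(Z=2) = 1/30
Total weight = 1/10 + 1/30 = 2/15
P(Z=1 | obs) = 1/10 / 2/15 = 3/4
P(Z=2 | obs) = 1/30 / 2/15 = 1/4
argmax = 1

argmax_v P(Z = v | obs) = 1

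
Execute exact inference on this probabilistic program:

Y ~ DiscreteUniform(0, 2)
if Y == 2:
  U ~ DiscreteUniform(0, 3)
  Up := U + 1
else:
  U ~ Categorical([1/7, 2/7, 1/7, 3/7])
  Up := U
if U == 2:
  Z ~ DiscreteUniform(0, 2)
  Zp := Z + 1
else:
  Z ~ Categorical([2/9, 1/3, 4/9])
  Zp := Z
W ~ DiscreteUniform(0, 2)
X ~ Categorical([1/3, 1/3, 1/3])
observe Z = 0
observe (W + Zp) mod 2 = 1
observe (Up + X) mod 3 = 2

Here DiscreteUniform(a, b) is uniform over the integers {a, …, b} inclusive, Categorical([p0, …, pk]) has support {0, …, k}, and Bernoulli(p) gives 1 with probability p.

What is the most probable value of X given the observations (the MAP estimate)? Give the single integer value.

argmax_v P(X = v | obs) = 2

Enumerate traces; 15 have nonzero weight after conditioning:
  (Y=0, U=0, Z=0, W=1, X=2) weight 2/1701
  (Y=0, U=1, Z=0, W=1, X=1) weight 4/1701
  (Y=0, U=2, Z=0, W=0, X=0) weight 1/567
  (Y=0, U=2, Z=0, W=2, X=0) weight 1/567
  (Y=0, U=3, Z=0, W=1, X=2) weight 2/567
  (Y=1, U=0, Z=0, W=1, X=2) weight 2/1701
  (Y=1, U=1, Z=0, W=1, X=1) weight 4/1701
  (Y=1, U=2, Z=0, W=0, X=0) weight 1/567
  … 7 more
Group by X:
  weight(X=0) = 31/3402
  weight(X=1) = 5/567
  weight(X=2) = 53/3402
Total weight = 31/3402 + 5/567 + 53/3402 = 19/567
P(X=0 | obs) = 31/3402 / 19/567 = 31/114
P(X=1 | obs) = 5/567 / 19/567 = 5/19
P(X=2 | obs) = 53/3402 / 19/567 = 53/114
argmax = 2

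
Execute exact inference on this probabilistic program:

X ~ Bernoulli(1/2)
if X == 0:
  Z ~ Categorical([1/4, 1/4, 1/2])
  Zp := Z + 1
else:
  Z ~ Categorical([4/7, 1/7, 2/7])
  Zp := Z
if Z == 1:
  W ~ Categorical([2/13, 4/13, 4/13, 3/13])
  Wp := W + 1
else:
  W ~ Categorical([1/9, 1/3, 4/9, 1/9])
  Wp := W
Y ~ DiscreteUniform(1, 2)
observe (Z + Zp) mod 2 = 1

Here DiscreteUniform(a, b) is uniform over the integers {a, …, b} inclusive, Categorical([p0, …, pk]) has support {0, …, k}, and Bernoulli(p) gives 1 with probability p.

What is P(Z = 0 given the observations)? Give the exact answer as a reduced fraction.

Enumerate traces; 24 have nonzero weight after conditioning:
  (X=0, Z=0, W=0, Y=1) weight 1/144
  (X=0, Z=0, W=0, Y=2) weight 1/144
  (X=0, Z=0, W=1, Y=1) weight 1/48
  (X=0, Z=0, W=1, Y=2) weight 1/48
  (X=0, Z=0, W=2, Y=1) weight 1/36
  (X=0, Z=0, W=2, Y=2) weight 1/36
  (X=0, Z=0, W=3, Y=1) weight 1/144
  (X=0, Z=0, W=3, Y=2) weight 1/144
  (X=0, Z=1, W=0, Y=1) weight 1/104
  (X=0, Z=2, W=0, Y=1) weight 1/72
  … 14 more
Group by Z:
  weight(Z=0) = 1/8
  weight(Z=1) = 1/8
  weight(Z=2) = 1/4
Total weight = 1/8 + 1/8 + 1/4 = 1/2
P(Z=0 | obs) = 1/8 / 1/2 = 1/4
P(Z=1 | obs) = 1/8 / 1/2 = 1/4
P(Z=2 | obs) = 1/4 / 1/2 = 1/2

P(Z = 0 | obs) = 1/4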